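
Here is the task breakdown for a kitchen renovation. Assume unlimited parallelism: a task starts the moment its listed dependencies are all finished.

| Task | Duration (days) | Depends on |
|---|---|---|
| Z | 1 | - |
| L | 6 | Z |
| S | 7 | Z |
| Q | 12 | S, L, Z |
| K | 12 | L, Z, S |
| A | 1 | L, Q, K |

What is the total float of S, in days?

Z→S→Q→A = 1+7+12+1 = 21 sets the makespan at 21 days.
The longest chain containing S totals 21 days.
So S can slip 8 − 8 = 0 days.

0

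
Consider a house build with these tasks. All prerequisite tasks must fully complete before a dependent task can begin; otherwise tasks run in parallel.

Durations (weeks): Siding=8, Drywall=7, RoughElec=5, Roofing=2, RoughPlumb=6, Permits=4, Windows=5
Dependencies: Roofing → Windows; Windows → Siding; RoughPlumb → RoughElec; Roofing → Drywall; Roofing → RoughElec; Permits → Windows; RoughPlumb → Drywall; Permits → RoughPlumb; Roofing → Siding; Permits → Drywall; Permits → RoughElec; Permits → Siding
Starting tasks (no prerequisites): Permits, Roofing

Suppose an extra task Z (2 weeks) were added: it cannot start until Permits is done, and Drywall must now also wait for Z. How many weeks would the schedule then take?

Originally the schedule takes 17 weeks.
With Z inserted, Drywall now waits for max(Roofing, RoughPlumb, Permits, Z).
New critical path: Permits→Windows→Siding = 4+5+8 = 17 ⇒ 17 weeks.

17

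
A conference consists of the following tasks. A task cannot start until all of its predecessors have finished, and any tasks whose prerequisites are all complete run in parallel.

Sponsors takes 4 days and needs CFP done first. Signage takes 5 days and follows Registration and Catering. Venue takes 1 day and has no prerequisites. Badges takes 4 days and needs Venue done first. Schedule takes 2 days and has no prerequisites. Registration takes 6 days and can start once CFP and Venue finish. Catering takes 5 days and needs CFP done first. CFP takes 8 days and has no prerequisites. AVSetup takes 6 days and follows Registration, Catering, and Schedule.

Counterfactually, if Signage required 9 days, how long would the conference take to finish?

Actual critical path: CFP→Registration→AVSetup = 8+6+6 = 20 ⇒ 20 days.
Signage is off the critical path — its longest chain is 19 days, giving 1 of slack.
Now CFP→Registration→Signage = 8+6+9 = 23 is longest, so the finish becomes 23 days.

23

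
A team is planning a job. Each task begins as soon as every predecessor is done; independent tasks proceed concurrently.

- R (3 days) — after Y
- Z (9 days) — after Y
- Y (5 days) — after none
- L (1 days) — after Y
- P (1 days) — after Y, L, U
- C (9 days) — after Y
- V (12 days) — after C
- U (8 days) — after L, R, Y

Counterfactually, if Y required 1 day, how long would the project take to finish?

Critical path before the change: Y→C→V = 5+9+12 = 26 giving 26 days.
Y is on the critical path; changing it to 1 makes that path 22 days.
That remains the longest chain; total 22 days.

22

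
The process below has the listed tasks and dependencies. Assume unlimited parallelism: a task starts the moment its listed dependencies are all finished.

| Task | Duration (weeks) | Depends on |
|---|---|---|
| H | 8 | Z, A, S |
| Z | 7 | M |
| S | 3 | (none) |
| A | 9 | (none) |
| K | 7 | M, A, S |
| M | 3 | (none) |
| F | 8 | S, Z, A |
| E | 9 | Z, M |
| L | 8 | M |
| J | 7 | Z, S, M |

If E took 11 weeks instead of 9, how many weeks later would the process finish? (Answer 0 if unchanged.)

As given, the longest chain is M→Z→E = 3+7+9 = 19, so the finish is 19 weeks.
E is on the critical path; changing it to 11 makes that path 21 weeks.
The critical path is still M→Z→E; finish is now 21 weeks.
Change in finish: 21 − 19 = +2 weeks.

2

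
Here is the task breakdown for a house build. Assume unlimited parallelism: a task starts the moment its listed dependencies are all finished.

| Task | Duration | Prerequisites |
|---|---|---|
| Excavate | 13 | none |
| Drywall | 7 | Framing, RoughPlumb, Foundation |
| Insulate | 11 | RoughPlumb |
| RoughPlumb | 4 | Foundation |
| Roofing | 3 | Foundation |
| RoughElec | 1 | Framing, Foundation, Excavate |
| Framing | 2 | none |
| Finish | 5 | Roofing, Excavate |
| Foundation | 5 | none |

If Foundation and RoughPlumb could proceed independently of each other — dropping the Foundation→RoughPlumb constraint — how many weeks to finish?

Before: longest chain Foundation→RoughPlumb→Insulate = 5+4+11 = 20, finish 20.
Without Foundation→RoughPlumb, RoughPlumb's earliest start moves from 5 to 0.
After: Excavate→Finish = 13+5 = 18 → 18 weeks.

18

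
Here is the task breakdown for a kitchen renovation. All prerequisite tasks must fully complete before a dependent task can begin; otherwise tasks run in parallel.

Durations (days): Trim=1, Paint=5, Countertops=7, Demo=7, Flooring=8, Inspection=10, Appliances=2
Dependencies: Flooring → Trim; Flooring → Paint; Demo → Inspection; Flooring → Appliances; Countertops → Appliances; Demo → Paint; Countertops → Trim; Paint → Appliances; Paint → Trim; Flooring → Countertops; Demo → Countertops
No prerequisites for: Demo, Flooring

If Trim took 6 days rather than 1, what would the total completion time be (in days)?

As given, the longest chain is Demo→Inspection = 7+10 = 17, so the finish is 17 days.
Trim is off the critical path — its longest chain is 16 days, giving 1 of slack.
Now Flooring→Countertops→Trim = 8+7+6 = 21 is longest, so the finish becomes 21 days.

21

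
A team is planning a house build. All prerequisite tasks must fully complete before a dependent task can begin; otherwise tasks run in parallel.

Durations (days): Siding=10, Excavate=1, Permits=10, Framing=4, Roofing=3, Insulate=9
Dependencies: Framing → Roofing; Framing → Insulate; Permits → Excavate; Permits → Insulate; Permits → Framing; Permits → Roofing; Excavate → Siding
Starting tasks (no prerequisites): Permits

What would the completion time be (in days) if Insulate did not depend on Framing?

Before: longest chain Permits→Framing→Insulate = 10+4+9 = 23, finish 23.
Without Framing→Insulate, Insulate's earliest start moves from 14 to 10.
New critical path: Permits→Excavate→Siding = 10+1+10 = 21 ⇒ 21 days.

21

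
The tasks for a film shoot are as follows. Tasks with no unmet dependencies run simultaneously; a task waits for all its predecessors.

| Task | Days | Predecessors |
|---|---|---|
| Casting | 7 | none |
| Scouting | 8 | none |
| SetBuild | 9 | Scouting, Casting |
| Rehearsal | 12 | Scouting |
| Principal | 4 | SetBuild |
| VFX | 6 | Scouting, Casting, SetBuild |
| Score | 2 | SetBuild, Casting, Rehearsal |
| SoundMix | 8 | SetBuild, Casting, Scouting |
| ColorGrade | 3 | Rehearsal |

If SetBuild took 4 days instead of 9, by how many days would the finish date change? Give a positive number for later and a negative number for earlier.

-2

The binding path is Scouting→SetBuild→SoundMix = 8+9+8 = 25; finish at 25 days.
SetBuild lies on that path, so at 4 days the path becomes 20 days.
New critical path: Scouting→Rehearsal→ColorGrade = 8+12+3 = 23 ⇒ 23 days.
Change in finish: 23 − 25 = -2 days.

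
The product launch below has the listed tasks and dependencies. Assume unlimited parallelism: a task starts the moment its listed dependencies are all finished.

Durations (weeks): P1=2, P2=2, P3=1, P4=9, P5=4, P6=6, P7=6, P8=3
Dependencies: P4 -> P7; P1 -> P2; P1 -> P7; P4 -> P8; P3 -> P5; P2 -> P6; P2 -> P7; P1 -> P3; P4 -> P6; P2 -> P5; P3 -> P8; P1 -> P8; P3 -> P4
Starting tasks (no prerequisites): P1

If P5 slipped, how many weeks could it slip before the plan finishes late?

Critical path: P1→P3→P4→P6 = 2+1+9+6 = 18, so the finish is 18 weeks.
P5 finishes as early as 8 and must finish by 18.
So P5 can slip 18 − 8 = 10 weeks.

10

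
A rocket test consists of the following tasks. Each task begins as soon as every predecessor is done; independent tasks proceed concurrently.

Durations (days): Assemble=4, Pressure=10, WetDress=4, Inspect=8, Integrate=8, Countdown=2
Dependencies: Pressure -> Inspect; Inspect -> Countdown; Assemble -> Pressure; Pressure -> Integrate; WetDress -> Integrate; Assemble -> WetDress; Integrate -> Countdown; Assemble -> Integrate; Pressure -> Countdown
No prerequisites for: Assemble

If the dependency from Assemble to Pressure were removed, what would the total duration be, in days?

20

Before: longest chain Assemble→Pressure→Inspect→Countdown = 4+10+8+2 = 24, finish 24.
Without Assemble→Pressure, Pressure's earliest start moves from 4 to 0.
After: Pressure→Inspect→Countdown = 10+8+2 = 20 → 20 days.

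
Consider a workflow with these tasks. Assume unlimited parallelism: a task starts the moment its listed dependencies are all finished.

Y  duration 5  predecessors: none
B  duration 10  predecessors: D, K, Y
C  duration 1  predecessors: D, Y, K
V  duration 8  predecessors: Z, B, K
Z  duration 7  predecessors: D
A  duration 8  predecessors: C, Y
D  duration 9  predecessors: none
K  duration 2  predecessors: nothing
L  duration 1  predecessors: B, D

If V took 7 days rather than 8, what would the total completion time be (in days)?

The binding path is D→B→V = 9+10+8 = 27; finish at 27 days.
V lies on that path, so at 7 days the path becomes 26 days.
The critical path is still D→B→V; finish is now 26 days.

26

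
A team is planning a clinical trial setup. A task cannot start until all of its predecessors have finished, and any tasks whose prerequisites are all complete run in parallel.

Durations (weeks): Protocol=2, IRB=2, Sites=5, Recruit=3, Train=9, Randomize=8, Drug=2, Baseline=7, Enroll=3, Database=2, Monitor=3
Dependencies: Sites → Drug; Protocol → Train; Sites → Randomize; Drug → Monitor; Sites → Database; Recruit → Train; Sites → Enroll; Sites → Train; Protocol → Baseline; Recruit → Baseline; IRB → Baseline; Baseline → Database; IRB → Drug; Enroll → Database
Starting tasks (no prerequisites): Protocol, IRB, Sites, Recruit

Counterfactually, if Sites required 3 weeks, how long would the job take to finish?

12

As given, the longest chain is Sites→Train = 5+9 = 14, so the finish is 14 weeks.
Sites lies on that path, so at 3 weeks the path becomes 12 weeks.
No other chain overtakes it, so the finish is 12 weeks.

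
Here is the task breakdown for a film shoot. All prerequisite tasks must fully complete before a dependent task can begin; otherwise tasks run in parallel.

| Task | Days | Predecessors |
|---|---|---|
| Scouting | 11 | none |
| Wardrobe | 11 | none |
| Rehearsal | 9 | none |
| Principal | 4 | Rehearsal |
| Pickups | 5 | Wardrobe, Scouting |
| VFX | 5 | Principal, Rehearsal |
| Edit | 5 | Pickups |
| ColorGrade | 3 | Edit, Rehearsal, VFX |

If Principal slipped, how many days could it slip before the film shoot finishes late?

The longest chain is Scouting→Pickups→Edit→ColorGrade = 11+5+5+3 = 24; overall finish 24 days.
Longest path through Principal: 21 days (earliest finish 13, latest finish 16).
So Principal can slip 16 − 13 = 3 days.

3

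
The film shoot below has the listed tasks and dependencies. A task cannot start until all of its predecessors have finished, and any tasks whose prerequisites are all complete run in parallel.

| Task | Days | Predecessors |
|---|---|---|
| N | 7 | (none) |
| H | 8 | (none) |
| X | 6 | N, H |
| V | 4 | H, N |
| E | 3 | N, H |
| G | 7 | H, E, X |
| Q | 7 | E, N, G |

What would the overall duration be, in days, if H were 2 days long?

27

The binding path is H→X→G→Q = 8+6+7+7 = 28; finish at 28 days.
H is on the critical path; changing it to 2 makes that path 22 days.
New critical path: N→X→G→Q = 7+6+7+7 = 27 ⇒ 27 days.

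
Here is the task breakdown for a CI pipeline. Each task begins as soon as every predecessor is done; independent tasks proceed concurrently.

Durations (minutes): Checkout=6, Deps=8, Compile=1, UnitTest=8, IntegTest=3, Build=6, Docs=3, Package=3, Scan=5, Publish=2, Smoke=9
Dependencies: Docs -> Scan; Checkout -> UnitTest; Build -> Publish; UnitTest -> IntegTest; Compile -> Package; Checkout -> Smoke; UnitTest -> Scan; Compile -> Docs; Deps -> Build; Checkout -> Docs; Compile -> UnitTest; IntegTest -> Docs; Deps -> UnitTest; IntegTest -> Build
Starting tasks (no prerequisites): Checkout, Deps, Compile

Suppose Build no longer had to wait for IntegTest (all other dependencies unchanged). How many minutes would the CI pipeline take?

Before: longest chain Deps→UnitTest→IntegTest→Build→Publish = 8+8+3+6+2 = 27, finish 27.
Without IntegTest→Build, Build's earliest start moves from 19 to 8.
New critical path: Deps→UnitTest→IntegTest→Docs→Scan = 8+8+3+3+5 = 27 ⇒ 27 minutes.

27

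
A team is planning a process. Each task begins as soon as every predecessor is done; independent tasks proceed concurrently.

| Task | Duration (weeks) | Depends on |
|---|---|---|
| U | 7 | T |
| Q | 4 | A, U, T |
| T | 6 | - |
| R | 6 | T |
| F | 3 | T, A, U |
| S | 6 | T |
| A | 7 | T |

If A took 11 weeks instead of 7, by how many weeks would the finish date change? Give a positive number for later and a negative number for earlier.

The binding path is T→A→Q = 6+7+4 = 17; finish at 17 weeks.
A is on the critical path; changing it to 11 makes that path 21 weeks.
No other chain overtakes it, so the finish is 21 weeks.
Change in finish: 21 − 17 = +4 weeks.

4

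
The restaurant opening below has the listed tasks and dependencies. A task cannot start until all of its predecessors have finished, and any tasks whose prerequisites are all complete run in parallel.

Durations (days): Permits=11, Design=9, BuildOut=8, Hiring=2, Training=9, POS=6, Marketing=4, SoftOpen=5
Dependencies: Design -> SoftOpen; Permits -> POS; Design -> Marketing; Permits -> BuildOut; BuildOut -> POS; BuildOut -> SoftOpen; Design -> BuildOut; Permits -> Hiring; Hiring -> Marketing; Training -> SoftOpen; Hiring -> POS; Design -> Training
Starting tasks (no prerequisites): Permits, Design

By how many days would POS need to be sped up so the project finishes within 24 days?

1

Current finish: 25 days; target: 24.
POS is on every critical path, so each day cut from POS cuts the finish by one (this holds down to a finish of 24).
Need 25 − 24 = 1 day off POS → POS becomes 5 days, finish becomes 24.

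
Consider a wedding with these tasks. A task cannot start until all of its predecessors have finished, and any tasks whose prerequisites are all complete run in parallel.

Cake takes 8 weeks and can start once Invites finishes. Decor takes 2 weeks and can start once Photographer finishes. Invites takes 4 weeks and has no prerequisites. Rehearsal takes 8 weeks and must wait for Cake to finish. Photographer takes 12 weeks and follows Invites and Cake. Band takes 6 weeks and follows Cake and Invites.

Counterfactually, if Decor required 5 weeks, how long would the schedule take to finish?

29

The binding path is Invites→Cake→Photographer→Decor = 4+8+12+2 = 26; finish at 26 weeks.
Decor is on the critical path; changing it to 5 makes that path 29 weeks.
The critical path is still Invites→Cake→Photographer→Decor; finish is now 29 weeks.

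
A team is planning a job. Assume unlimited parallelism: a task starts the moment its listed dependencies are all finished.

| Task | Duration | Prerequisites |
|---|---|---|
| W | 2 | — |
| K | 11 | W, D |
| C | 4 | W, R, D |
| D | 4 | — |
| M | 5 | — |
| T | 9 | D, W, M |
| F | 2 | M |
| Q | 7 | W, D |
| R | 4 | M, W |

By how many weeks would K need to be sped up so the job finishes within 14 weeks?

1

Current finish: 15 weeks; target: 14.
K is on every critical path, so each week cut from K cuts the finish by one (this holds down to a finish of 14).
Need 15 − 14 = 1 week off K → K becomes 10 weeks, finish becomes 14.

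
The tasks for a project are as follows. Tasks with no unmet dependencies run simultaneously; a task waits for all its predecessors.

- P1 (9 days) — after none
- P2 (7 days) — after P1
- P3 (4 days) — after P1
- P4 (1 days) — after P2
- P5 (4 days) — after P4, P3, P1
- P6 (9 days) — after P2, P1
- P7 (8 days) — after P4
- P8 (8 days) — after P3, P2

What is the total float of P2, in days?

P1→P2→P4→P7 = 9+7+1+8 = 25 sets the makespan at 25 days.
Longest path through P2: 25 days (earliest finish 16, latest finish 16).
So P2 can slip 16 − 16 = 0 days.

0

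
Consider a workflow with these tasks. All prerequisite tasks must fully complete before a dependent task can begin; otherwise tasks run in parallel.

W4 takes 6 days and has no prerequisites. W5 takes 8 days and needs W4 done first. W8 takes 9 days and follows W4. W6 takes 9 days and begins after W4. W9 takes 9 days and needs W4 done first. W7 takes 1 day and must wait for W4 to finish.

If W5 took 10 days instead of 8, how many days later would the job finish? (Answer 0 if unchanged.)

1

Actual critical path: W4→W6 = 6+9 = 15 ⇒ 15 days.
W5 has 1 day of float (longest path through it is 14).
New critical path: W4→W5 = 6+10 = 16 ⇒ 16 days.
Change in finish: 16 − 15 = +1 days.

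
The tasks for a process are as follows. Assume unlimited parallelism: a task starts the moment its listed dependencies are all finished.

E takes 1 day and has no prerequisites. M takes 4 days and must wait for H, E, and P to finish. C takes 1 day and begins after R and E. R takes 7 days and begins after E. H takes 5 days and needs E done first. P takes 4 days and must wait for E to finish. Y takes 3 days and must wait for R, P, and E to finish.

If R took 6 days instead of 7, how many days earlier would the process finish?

Critical path before the change: E→R→Y = 1+7+3 = 11 giving 11 days.
R lies on that path, so at 6 days the path becomes 10 days.
The critical path is still E→R→Y; finish is now 10 days.
Change in finish: 10 − 11 = -1 days.

1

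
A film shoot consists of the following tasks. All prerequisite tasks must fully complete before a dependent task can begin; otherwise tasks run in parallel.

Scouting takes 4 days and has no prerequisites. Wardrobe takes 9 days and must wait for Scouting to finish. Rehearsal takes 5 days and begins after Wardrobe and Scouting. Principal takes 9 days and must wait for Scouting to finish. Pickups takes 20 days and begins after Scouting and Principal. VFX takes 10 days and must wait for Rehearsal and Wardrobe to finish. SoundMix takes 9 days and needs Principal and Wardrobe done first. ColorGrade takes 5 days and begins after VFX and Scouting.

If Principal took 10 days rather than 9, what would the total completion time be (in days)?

Critical path before the change: Scouting→Principal→Pickups = 4+9+20 = 33 giving 33 days.
Principal lies on that path, so at 10 days the path becomes 34 days.
That remains the longest chain; total 34 days.

34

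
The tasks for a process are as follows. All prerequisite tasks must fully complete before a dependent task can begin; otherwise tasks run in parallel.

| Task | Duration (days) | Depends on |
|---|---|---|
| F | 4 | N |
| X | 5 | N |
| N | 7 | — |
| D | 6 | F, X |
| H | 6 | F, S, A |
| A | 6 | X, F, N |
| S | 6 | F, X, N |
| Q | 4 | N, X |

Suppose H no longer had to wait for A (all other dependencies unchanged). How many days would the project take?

24

Before: longest chain N→X→S→H = 7+5+6+6 = 24, finish 24.
Dropping A→H doesn't change H's earliest start (18); another predecessor still binds.
The longest chain is now N→X→S→H = 7+5+6+6 = 24, so the project takes 24 days.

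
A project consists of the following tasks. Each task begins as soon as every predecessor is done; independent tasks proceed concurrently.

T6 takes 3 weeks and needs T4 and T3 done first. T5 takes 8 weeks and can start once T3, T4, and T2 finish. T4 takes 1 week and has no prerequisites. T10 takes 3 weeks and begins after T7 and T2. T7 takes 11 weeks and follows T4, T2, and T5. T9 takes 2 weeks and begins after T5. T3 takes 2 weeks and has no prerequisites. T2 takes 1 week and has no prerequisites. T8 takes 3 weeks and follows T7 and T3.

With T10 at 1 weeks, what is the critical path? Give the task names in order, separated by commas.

T3, T5, T7, T8

The binding path is T3→T5→T7→T10 = 2+8+11+3 = 24; finish at 24 weeks.
T10 lies on that path, so at 1 week the path becomes 22 weeks.
The binding chain switches to T3→T5→T7→T8 = 2+8+11+3 = 24; finish 24 weeks.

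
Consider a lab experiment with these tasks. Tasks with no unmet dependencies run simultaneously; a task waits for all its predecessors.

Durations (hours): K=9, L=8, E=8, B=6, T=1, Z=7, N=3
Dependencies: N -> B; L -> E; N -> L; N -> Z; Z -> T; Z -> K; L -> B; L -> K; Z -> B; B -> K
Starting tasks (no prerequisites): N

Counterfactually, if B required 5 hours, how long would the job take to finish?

Actual critical path: N→L→B→K = 3+8+6+9 = 26 ⇒ 26 hours.
B is on the critical path; changing it to 5 makes that path 25 hours.
The critical path is still N→L→B→K; finish is now 25 hours.

25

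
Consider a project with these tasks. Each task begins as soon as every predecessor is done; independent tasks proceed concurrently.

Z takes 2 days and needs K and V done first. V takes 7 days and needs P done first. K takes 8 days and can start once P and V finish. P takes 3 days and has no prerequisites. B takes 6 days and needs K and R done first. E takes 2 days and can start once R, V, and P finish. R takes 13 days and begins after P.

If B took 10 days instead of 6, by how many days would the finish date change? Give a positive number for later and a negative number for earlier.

4

As given, the longest chain is P→V→K→B = 3+7+8+6 = 24, so the finish is 24 days.
B is on the critical path; changing it to 10 makes that path 28 days.
The critical path is still P→V→K→B; finish is now 28 days.
Change in finish: 28 − 24 = +4 days.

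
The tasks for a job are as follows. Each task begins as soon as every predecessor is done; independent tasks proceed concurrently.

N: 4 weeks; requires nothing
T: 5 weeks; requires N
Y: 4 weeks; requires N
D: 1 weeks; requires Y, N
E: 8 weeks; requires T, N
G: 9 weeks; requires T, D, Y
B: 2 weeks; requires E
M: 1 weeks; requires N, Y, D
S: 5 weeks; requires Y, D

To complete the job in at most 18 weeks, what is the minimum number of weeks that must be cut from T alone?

Current finish: 19 weeks; target: 18.
T is on every critical path, so each week cut from T cuts the finish by one (this holds down to a finish of 18).
Need 19 − 18 = 1 week off T → T becomes 4 weeks, finish becomes 18.

1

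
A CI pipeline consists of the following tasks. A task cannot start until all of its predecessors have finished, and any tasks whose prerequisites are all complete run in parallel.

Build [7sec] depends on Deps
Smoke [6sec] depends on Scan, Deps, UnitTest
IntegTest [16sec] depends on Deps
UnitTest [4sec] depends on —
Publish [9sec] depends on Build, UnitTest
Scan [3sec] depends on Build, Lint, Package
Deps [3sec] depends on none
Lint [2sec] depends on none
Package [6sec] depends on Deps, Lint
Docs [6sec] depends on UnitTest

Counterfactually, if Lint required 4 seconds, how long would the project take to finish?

Baseline: Deps→IntegTest = 3+16 = 19 → 19 seconds.
Lint is off the critical path — its longest chain is 17 seconds, giving 2 of slack.
The critical path is still Deps→IntegTest; finish is now 19 seconds.

19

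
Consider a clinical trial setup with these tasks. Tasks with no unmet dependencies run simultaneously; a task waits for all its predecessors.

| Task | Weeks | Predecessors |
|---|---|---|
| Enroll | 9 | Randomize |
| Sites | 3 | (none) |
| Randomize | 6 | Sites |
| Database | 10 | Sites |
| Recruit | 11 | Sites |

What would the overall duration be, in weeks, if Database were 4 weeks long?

18

The binding path is Sites→Randomize→Enroll = 3+6+9 = 18; finish at 18 weeks.
The longest path through Database is only 13 weeks, so Database has float 5.
The critical path is still Sites→Randomize→Enroll; finish is now 18 weeks.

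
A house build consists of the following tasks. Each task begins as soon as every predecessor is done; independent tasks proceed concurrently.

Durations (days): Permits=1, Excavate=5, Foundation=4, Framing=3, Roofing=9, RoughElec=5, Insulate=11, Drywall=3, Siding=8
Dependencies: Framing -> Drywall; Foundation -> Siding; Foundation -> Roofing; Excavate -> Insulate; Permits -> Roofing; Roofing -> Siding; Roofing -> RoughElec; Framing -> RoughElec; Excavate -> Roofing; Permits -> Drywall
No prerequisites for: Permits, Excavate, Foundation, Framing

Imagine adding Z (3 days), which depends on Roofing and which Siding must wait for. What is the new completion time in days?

Originally the house build takes 22 days.
With Z inserted, Siding now waits for max(Foundation, Roofing, Z).
New critical path: Excavate→Roofing→Z→Siding = 5+9+3+8 = 25 ⇒ 25 days.

25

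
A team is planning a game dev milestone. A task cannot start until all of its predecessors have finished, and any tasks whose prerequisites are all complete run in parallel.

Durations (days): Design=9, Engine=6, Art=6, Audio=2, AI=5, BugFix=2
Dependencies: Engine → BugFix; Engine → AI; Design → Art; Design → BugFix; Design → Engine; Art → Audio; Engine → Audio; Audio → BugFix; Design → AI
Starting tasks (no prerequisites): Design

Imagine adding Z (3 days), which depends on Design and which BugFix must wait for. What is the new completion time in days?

20

Originally the schedule takes 20 days.
With Z inserted, BugFix now waits for max(Audio, Design, Engine, Z).
New critical path: Design→Engine→AI = 9+6+5 = 20 ⇒ 20 days.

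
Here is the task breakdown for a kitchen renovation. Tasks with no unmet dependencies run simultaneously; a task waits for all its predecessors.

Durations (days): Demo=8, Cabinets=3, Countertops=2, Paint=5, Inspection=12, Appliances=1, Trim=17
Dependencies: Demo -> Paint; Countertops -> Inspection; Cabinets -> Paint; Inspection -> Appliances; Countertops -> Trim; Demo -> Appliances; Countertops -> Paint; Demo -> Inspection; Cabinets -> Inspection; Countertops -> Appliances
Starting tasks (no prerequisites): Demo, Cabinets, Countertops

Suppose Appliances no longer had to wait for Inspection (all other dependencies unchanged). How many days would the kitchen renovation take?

Original critical path: Demo→Inspection→Appliances = 8+12+1 = 21 ⇒ 21 days.
Without Inspection→Appliances, Appliances's earliest start moves from 20 to 8.
After: Demo→Inspection = 8+12 = 20 → 20 days.

20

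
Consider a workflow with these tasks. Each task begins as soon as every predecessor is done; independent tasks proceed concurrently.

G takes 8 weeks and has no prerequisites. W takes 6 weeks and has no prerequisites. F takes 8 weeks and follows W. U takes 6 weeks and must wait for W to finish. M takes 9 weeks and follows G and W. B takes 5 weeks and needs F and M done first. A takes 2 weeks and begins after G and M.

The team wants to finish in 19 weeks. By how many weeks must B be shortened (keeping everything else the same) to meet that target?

3

Current finish: 22 weeks; target: 19.
B is on every critical path, so each week cut from B cuts the finish by one (this holds down to a finish of 19).
Need 22 − 19 = 3 weeks off B → B becomes 2 weeks, finish becomes 19.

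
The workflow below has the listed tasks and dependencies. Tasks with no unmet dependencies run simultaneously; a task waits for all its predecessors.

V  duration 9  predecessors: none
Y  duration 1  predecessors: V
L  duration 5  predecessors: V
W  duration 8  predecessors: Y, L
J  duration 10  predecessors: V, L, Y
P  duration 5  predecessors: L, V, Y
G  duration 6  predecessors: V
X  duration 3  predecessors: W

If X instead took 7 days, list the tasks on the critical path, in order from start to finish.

Actual critical path: V→L→W→X = 9+5+8+3 = 25 ⇒ 25 days.
X is on the critical path; changing it to 7 makes that path 29 days.
That remains the longest chain; total 29 days.

V, L, W, X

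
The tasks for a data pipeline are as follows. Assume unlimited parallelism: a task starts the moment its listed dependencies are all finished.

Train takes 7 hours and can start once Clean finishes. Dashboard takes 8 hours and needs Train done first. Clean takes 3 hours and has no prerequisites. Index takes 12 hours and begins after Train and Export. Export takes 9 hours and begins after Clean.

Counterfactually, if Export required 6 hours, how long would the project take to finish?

The binding path is Clean→Export→Index = 3+9+12 = 24; finish at 24 hours.
Export lies on that path, so at 6 hours the path becomes 21 hours.
Now Clean→Train→Index = 3+7+12 = 22 is longest, so the finish becomes 22 hours.

22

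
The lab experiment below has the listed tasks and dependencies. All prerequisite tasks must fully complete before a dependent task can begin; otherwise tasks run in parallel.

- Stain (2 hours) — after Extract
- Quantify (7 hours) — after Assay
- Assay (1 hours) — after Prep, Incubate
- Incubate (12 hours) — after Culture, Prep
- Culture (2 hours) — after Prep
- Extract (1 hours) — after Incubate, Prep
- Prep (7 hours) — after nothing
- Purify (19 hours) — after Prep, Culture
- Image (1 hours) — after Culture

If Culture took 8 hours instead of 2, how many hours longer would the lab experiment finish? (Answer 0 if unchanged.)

6

The binding path is Prep→Culture→Incubate→Assay→Quantify = 7+2+12+1+7 = 29; finish at 29 hours.
Since Culture is critical, the +6 change carries straight to that chain (now 35 hours).
No other chain overtakes it, so the finish is 35 hours.
Change in finish: 35 − 29 = +6 hours.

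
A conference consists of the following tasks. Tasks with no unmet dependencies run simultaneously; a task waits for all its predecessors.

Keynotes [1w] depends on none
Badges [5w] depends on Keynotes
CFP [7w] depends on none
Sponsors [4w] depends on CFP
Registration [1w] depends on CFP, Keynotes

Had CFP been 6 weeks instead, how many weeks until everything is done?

Baseline: CFP→Sponsors = 7+4 = 11 → 11 weeks.
Since CFP is critical, the -1 change carries straight to that chain (now 10 weeks).
No other chain overtakes it, so the finish is 10 weeks.

10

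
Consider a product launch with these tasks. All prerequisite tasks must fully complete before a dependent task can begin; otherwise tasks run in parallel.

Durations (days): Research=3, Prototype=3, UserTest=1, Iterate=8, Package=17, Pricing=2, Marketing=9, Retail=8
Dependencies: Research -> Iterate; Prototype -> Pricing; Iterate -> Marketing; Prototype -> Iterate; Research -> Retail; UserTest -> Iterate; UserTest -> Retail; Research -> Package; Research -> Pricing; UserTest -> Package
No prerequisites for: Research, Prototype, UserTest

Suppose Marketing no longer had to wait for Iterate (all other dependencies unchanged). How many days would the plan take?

Original critical path: Research→Iterate→Marketing = 3+8+9 = 20 ⇒ 20 days.
Without Iterate→Marketing, Marketing's earliest start moves from 11 to 0.
New critical path: Research→Package = 3+17 = 20 ⇒ 20 days.

20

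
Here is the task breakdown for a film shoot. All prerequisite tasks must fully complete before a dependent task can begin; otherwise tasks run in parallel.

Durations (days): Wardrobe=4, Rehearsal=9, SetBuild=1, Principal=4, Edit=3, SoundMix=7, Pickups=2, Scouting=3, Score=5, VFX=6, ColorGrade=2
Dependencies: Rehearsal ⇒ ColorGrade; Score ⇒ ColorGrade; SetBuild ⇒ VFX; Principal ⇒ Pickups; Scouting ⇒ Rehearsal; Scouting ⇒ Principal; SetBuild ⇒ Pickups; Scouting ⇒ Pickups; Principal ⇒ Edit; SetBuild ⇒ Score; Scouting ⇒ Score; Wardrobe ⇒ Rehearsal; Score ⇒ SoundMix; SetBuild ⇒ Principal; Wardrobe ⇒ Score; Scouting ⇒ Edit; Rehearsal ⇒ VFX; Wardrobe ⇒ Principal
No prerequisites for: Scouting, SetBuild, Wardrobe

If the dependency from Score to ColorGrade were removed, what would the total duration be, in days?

With the dependency in place, Wardrobe→Rehearsal→VFX = 4+9+6 = 19 sets the finish at 19 days.
Dropping Score→ColorGrade doesn't change ColorGrade's earliest start (13); another predecessor still binds.
The longest chain is now Wardrobe→Rehearsal→VFX = 4+9+6 = 19, so the schedule takes 19 days.

19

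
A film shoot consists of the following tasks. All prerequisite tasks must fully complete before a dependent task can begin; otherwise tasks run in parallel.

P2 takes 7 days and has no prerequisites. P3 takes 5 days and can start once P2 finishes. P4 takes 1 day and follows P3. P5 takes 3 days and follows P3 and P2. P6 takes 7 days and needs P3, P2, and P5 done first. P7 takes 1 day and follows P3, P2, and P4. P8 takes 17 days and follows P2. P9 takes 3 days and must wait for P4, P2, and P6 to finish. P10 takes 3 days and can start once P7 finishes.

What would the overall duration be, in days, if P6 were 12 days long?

Baseline: P2→P3→P5→P6→P9 = 7+5+3+7+3 = 25 → 25 days.
P6 lies on that path, so at 12 days the path becomes 30 days.
No other chain overtakes it, so the finish is 30 days.

30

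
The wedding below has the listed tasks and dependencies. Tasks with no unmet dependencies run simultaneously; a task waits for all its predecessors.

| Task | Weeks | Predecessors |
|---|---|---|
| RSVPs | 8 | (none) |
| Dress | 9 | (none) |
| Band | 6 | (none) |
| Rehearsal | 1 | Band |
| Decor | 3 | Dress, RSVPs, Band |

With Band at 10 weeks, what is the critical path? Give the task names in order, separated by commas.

Band, Decor

The binding path is Dress→Decor = 9+3 = 12; finish at 12 weeks.
The longest path through Band is only 9 weeks, so Band has float 3.
New critical path: Band→Decor = 10+3 = 13 ⇒ 13 weeks.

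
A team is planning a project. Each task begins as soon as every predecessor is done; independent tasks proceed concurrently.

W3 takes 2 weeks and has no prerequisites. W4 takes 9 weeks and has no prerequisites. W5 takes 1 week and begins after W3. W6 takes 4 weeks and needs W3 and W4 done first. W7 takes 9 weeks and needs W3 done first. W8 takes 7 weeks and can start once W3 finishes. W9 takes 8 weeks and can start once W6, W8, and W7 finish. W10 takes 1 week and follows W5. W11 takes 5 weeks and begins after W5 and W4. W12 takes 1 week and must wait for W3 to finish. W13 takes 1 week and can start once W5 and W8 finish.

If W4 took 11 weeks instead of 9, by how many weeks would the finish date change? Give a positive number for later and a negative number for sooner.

Critical path before the change: W4→W6→W9 = 9+4+8 = 21 giving 21 weeks.
W4 lies on that path, so at 11 weeks the path becomes 23 weeks.
That remains the longest chain; total 23 weeks.
Change in finish: 23 − 21 = +2 weeks.

2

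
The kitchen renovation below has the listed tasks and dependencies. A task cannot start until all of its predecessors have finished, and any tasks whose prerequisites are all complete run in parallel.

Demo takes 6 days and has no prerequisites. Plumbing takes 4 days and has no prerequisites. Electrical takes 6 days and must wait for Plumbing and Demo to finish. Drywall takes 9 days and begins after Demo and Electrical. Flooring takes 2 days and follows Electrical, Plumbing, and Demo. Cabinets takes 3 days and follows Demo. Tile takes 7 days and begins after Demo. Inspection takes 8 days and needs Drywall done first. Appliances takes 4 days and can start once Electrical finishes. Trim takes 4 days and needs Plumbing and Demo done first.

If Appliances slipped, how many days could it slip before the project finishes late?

The longest chain is Demo→Electrical→Drywall→Inspection = 6+6+9+8 = 29; overall finish 29 days.
Appliances finishes as early as 16 and must finish by 29.
Slack of Appliances = 25 − 12 = 13 days.

13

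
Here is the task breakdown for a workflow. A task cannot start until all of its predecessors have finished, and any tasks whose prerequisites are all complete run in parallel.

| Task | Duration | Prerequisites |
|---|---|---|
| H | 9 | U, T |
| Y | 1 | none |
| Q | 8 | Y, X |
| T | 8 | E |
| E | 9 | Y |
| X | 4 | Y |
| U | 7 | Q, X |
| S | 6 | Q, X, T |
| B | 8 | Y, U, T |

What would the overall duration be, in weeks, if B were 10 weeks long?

30

Baseline: Y→X→Q→U→H = 1+4+8+7+9 = 29 → 29 weeks.
B has 1 week of float (longest path through it is 28).
The binding chain switches to Y→X→Q→U→B = 1+4+8+7+10 = 30; finish 30 weeks.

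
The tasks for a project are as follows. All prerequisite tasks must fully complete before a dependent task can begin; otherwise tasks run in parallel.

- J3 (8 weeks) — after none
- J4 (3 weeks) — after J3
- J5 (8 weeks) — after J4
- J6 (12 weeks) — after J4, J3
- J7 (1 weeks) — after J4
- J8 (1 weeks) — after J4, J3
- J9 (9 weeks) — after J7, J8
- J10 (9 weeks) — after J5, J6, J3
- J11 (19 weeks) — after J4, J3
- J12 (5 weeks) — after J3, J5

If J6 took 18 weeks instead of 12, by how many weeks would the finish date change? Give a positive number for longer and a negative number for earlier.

The binding path is J3→J4→J6→J10 = 8+3+12+9 = 32; finish at 32 weeks.
J6 lies on that path, so at 18 weeks the path becomes 38 weeks.
That remains the longest chain; total 38 weeks.
Change in finish: 38 − 32 = +6 weeks.

6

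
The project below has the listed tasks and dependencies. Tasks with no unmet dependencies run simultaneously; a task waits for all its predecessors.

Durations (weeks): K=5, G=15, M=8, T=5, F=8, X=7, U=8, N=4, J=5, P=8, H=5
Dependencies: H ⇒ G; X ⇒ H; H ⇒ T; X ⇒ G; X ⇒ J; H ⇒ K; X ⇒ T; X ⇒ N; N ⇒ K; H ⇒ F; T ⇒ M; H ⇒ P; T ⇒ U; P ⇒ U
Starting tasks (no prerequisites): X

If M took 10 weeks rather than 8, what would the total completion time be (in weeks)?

Baseline: X→H→P→U = 7+5+8+8 = 28 → 28 weeks.
The longest path through M is only 25 weeks, so M has float 3.
The critical path is still X→H→P→U; finish is now 28 weeks.

28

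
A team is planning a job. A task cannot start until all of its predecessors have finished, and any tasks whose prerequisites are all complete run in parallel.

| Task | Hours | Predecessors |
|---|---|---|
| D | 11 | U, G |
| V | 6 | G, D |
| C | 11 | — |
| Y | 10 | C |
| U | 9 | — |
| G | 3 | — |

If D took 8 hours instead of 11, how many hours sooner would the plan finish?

3

As given, the longest chain is U→D→V = 9+11+6 = 26, so the finish is 26 hours.
Since D is critical, the -3 change carries straight to that chain (now 23 hours).
No other chain overtakes it, so the finish is 23 hours.
Change in finish: 23 − 26 = -3 hours.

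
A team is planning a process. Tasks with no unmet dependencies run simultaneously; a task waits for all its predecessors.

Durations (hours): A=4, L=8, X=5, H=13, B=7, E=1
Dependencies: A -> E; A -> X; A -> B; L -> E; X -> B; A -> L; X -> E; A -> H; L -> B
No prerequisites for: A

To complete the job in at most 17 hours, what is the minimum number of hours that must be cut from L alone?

2

Current finish: 19 hours; target: 17.
L is on every critical path, so each hour cut from L cuts the finish by one (this holds down to a finish of 17).
Need 19 − 17 = 2 hours off L → L becomes 6 hours, finish becomes 17.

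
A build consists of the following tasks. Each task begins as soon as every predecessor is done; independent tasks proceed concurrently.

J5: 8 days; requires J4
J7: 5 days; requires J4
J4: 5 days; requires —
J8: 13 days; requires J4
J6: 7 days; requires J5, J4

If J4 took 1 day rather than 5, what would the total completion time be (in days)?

Baseline: J4→J5→J6 = 5+8+7 = 20 → 20 days.
Since J4 is critical, the -4 change carries straight to that chain (now 16 days).
No other chain overtakes it, so the finish is 16 days.

16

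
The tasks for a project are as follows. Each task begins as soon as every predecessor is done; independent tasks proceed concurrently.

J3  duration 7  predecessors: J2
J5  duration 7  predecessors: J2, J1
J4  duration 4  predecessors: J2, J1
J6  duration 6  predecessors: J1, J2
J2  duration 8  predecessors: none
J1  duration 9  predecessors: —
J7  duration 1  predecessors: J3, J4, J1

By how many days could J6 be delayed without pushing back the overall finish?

Critical path: J1→J5 = 9+7 = 16, so the finish is 16 days.
The longest chain containing J6 totals 15 days.
So J6 can slip 16 − 15 = 1 day.

1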